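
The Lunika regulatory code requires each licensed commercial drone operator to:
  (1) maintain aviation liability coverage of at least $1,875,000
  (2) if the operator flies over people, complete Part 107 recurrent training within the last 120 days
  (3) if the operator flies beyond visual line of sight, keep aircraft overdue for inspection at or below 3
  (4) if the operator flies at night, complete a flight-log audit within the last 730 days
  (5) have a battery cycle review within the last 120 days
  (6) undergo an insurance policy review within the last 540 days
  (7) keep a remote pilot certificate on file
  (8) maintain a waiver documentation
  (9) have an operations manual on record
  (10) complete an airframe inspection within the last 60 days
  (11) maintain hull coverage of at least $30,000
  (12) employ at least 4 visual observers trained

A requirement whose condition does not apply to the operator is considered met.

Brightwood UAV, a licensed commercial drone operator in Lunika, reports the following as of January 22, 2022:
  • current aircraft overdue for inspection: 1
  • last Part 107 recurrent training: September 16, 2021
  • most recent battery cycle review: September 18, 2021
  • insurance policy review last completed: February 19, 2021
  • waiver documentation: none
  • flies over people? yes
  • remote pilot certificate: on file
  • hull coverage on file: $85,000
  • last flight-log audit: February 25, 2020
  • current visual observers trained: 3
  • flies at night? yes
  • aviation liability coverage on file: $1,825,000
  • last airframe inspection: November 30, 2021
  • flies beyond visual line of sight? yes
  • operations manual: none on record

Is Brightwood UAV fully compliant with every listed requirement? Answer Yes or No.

No

1. aviation liability coverage $1,825,000 < $1,875,000 → not met
2. condition 'flies over people' holds; Part 107 recurrent training 128 days ago vs limit 120 → not met
3. condition 'flies beyond visual line of sight' holds; aircraft overdue for inspection 1 ≤ 3 → met
4. condition 'flies at night' holds; flight-log audit 697 days ago vs limit 730 → met
5. battery cycle review 126 days ago vs limit 120 → not met
6. insurance policy review 337 days ago vs limit 540 → met
7. remote pilot certificate present → met
8. waiver documentation absent → not met
9. operations manual absent → not met
10. airframe inspection 53 days ago vs limit 60 → met
11. hull coverage $85,000 ≥ $30,000 → met
12. visual observers trained 3 < 4 → not met
Not met: 1, 2, 5, 8, 9, 12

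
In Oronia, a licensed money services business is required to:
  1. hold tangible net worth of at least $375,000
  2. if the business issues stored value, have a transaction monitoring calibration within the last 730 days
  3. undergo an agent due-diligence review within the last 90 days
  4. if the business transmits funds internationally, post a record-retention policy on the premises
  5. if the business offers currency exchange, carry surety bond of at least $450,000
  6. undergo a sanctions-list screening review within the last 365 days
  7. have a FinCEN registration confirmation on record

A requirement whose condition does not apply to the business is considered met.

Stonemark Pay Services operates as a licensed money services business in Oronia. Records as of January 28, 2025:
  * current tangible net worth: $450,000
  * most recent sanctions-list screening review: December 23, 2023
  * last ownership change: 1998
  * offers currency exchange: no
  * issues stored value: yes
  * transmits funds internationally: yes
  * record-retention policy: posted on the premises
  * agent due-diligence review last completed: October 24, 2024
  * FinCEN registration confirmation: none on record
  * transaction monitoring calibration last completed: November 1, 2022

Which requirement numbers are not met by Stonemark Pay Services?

1. tangible net worth $450,000 ≥ $375,000 → met
2. condition 'issues stored value' holds; transaction monitoring calibration 819 days ago vs limit 730 → not met
3. agent due-diligence review 96 days ago vs limit 90 → not met
4. condition 'transmits funds internationally' holds; record-retention policy present → met
5. condition 'offers currency exchange' does not hold → requirement n/a → met
6. sanctions-list screening review 402 days ago vs limit 365 → not met
7. FinCEN registration confirmation absent → not met
Not met: 2, 3, 6, 7

2, 3, 6, 7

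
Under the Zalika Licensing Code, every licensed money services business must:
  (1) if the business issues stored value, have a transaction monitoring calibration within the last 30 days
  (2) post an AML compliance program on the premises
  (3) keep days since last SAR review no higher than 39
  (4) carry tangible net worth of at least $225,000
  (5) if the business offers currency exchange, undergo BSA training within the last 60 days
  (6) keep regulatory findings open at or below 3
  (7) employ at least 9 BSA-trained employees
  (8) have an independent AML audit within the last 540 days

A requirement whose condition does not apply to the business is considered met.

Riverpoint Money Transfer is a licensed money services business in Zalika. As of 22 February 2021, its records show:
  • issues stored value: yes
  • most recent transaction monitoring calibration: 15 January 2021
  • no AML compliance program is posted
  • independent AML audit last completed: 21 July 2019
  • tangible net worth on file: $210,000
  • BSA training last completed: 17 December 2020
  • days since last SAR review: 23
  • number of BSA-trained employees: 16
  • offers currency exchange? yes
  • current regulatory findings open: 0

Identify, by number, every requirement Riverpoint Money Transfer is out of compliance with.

1, 2, 4, 5, 8

1. condition 'issues stored value' holds; transaction monitoring calibration 38 days ago vs limit 30 → not met
2. AML compliance program absent → not met
3. days since last SAR review 23 ≤ 39 → met
4. tangible net worth $210,000 < $225,000 → not met
5. condition 'offers currency exchange' holds; BSA training 67 days ago vs limit 60 → not met
6. regulatory findings open 0 ≤ 3 → met
7. BSA-trained employees 16 ≥ 9 → met
8. independent AML audit 582 days ago vs limit 540 → not met
Not met: 1, 2, 4, 5, 8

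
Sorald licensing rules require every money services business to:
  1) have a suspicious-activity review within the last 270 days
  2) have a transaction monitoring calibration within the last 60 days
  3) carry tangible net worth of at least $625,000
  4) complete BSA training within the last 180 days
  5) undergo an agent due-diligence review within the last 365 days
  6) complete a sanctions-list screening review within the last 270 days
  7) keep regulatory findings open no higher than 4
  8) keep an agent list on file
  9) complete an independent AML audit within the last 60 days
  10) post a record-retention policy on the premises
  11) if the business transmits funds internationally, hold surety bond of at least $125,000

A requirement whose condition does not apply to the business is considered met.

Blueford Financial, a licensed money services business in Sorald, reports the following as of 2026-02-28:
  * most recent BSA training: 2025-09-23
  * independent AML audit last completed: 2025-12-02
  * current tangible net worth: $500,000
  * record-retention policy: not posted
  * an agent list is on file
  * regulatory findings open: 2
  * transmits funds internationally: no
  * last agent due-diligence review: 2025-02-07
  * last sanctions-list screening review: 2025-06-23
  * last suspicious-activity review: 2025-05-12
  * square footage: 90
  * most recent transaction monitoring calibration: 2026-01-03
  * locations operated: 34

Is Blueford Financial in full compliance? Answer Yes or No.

No

1. suspicious-activity review 292 days ago vs limit 270 → not met
2. transaction monitoring calibration 56 days ago vs limit 60 → met
3. tangible net worth $500,000 < $625,000 → not met
4. BSA training 158 days ago vs limit 180 → met
5. agent due-diligence review 386 days ago vs limit 365 → not met
6. sanctions-list screening review 250 days ago vs limit 270 → met
7. regulatory findings open 2 ≤ 4 → met
8. agent list present → met
9. independent AML audit 88 days ago vs limit 60 → not met
10. record-retention policy absent → not met
11. condition 'transmits funds internationally' does not hold → requirement n/a → met
Not met: 1, 3, 5, 9, 10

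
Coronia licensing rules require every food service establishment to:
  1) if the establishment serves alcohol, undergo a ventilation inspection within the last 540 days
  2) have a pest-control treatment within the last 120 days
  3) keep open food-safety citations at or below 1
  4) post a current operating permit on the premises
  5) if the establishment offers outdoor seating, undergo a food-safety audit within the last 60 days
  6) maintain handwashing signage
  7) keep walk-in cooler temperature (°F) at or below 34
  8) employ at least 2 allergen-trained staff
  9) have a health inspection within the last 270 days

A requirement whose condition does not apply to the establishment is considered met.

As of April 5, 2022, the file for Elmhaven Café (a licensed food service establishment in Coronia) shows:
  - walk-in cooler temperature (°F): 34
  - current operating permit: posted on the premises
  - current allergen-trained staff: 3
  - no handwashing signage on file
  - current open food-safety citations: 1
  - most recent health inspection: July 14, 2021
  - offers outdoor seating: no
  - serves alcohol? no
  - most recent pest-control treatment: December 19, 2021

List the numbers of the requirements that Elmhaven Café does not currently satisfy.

6

1. condition 'serves alcohol' does not hold → requirement n/a → met
2. pest-control treatment 107 days ago vs limit 120 → met
3. open food-safety citations 1 ≤ 1 → met
4. current operating permit present → met
5. condition 'offers outdoor seating' does not hold → requirement n/a → met
6. handwashing signage absent → not met
7. walk-in cooler temperature (°F) 34 ≤ 34 → met
8. allergen-trained staff 3 ≥ 2 → met
9. health inspection 265 days ago vs limit 270 → met
Not met: 6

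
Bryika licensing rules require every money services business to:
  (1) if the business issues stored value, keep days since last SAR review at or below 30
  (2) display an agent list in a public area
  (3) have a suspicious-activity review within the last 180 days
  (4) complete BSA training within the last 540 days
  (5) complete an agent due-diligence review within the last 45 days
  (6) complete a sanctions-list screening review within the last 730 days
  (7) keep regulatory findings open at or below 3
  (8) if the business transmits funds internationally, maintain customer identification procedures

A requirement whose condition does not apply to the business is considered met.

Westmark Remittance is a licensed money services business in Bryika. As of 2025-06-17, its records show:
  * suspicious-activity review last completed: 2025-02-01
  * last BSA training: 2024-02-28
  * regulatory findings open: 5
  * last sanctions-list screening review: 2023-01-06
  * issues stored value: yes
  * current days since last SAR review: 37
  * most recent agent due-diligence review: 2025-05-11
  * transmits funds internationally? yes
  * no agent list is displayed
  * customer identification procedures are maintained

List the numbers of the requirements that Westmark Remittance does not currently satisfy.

1. condition 'issues stored value' holds; days since last SAR review 37 > 30 → not met
2. agent list absent → not met
3. suspicious-activity review 136 days ago vs limit 180 → met
4. BSA training 475 days ago vs limit 540 → met
5. agent due-diligence review 37 days ago vs limit 45 → met
6. sanctions-list screening review 893 days ago vs limit 730 → not met
7. regulatory findings open 5 > 3 → not met
8. condition 'transmits funds internationally' holds; customer identification procedures present → met
Not met: 1, 2, 6, 7

1, 2, 6, 7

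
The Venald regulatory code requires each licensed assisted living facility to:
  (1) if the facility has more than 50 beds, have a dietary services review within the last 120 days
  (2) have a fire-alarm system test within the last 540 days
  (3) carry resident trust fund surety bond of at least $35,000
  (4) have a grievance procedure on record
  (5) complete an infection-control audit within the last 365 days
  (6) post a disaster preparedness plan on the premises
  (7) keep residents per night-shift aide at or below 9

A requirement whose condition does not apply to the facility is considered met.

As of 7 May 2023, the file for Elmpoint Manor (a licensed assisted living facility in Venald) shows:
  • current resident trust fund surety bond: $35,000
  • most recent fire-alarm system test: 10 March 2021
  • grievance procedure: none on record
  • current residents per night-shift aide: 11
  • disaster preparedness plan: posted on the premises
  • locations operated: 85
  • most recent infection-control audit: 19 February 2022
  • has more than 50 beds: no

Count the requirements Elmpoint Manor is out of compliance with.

1. condition 'has more than 50 beds' does not hold → requirement n/a → met
2. fire-alarm system test 788 days ago vs limit 540 → not met
3. resident trust fund surety bond $35,000 ≥ $35,000 → met
4. grievance procedure absent → not met
5. infection-control audit 442 days ago vs limit 365 → not met
6. disaster preparedness plan present → met
7. residents per night-shift aide 11 > 9 → not met
Not met: 4 of 7

4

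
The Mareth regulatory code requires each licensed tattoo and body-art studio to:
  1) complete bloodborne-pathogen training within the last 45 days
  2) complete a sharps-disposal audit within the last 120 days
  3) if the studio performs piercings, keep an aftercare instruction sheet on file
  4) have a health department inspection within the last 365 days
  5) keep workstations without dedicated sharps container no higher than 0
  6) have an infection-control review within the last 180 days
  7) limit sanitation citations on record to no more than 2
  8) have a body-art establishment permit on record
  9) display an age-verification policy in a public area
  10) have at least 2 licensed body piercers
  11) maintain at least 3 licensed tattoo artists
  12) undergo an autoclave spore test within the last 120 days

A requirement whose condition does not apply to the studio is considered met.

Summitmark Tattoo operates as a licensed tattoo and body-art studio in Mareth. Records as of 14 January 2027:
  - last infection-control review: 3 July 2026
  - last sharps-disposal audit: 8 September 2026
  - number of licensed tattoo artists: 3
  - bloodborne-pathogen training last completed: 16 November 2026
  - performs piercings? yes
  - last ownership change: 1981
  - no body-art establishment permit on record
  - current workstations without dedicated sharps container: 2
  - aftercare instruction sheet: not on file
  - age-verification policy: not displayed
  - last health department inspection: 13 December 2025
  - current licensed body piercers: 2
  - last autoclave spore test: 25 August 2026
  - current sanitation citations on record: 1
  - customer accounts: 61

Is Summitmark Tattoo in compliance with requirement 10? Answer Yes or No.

Yes

10. licensed body piercers 2 ≥ 2 → met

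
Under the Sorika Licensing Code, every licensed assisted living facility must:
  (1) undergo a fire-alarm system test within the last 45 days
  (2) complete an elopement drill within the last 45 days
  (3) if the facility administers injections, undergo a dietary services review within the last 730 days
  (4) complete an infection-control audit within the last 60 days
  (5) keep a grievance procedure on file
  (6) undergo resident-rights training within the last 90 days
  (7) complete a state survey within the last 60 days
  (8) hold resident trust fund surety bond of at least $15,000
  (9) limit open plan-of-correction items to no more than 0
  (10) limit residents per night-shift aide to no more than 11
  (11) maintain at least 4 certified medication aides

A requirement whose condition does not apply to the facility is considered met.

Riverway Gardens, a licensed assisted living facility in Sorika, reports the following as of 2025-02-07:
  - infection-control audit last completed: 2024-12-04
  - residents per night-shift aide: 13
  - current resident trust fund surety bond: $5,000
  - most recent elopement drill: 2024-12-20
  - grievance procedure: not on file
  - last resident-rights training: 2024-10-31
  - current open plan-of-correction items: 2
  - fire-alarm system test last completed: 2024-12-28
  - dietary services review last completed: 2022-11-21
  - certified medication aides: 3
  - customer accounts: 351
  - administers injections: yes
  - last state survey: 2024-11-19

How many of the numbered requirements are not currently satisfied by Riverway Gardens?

1. fire-alarm system test 41 days ago vs limit 45 → met
2. elopement drill 49 days ago vs limit 45 → not met
3. condition 'administers injections' holds; dietary services review 809 days ago vs limit 730 → not met
4. infection-control audit 65 days ago vs limit 60 → not met
5. grievance procedure absent → not met
6. resident-rights training 99 days ago vs limit 90 → not met
7. state survey 80 days ago vs limit 60 → not met
8. resident trust fund surety bond $5,000 < $15,000 → not met
9. open plan-of-correction items 2 > 0 → not met
10. residents per night-shift aide 13 > 11 → not met
11. certified medication aides 3 < 4 → not met
Not met: 10 of 11

10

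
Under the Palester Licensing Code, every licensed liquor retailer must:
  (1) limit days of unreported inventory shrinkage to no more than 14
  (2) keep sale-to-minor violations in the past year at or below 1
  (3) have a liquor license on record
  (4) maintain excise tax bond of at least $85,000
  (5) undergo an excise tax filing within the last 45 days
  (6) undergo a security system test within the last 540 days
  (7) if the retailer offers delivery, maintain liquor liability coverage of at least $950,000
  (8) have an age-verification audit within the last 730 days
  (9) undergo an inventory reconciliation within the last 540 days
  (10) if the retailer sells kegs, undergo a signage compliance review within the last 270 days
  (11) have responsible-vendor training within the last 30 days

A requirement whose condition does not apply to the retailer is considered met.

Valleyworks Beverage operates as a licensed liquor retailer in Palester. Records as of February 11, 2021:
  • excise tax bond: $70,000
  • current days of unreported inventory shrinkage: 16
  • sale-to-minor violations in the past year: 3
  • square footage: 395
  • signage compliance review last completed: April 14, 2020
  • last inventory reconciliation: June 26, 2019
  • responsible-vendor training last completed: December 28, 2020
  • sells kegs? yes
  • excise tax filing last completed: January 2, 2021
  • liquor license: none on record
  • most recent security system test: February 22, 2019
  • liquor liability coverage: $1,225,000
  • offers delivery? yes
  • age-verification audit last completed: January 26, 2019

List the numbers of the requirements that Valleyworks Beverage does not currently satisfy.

1. days of unreported inventory shrinkage 16 > 14 → not met
2. sale-to-minor violations in the past year 3 > 1 → not met
3. liquor license absent → not met
4. excise tax bond $70,000 < $85,000 → not met
5. excise tax filing 40 days ago vs limit 45 → met
6. security system test 720 days ago vs limit 540 → not met
7. condition 'offers delivery' holds; liquor liability coverage $1,225,000 ≥ $950,000 → met
8. age-verification audit 747 days ago vs limit 730 → not met
9. inventory reconciliation 596 days ago vs limit 540 → not met
10. condition 'sells kegs' holds; signage compliance review 303 days ago vs limit 270 → not met
11. responsible-vendor training 45 days ago vs limit 30 → not met
Not met: 1, 2, 3, 4, 6, 8, 9, 10, 11

1, 2, 3, 4, 6, 8, 9, 10, 11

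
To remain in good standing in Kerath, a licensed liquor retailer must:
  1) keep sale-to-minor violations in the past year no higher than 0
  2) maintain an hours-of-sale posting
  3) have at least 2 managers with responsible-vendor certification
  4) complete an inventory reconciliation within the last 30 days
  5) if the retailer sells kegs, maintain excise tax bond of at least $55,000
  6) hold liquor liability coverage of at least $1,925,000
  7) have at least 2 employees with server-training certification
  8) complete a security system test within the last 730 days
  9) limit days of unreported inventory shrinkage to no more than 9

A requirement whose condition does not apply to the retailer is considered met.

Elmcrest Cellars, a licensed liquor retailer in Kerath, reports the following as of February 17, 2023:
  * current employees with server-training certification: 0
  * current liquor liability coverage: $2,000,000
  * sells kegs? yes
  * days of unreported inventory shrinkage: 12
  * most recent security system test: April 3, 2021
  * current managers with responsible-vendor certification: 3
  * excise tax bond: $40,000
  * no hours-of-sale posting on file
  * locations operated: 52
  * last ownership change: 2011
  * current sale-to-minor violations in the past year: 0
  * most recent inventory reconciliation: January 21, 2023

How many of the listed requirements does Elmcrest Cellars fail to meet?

4

1. sale-to-minor violations in the past year 0 ≤ 0 → met
2. hours-of-sale posting absent → not met
3. managers with responsible-vendor certification 3 ≥ 2 → met
4. inventory reconciliation 27 days ago vs limit 30 → met
5. condition 'sells kegs' holds; excise tax bond $40,000 < $55,000 → not met
6. liquor liability coverage $2,000,000 ≥ $1,925,000 → met
7. employees with server-training certification 0 < 2 → not met
8. security system test 685 days ago vs limit 730 → met
9. days of unreported inventory shrinkage 12 > 9 → not met
Not met: 4 of 9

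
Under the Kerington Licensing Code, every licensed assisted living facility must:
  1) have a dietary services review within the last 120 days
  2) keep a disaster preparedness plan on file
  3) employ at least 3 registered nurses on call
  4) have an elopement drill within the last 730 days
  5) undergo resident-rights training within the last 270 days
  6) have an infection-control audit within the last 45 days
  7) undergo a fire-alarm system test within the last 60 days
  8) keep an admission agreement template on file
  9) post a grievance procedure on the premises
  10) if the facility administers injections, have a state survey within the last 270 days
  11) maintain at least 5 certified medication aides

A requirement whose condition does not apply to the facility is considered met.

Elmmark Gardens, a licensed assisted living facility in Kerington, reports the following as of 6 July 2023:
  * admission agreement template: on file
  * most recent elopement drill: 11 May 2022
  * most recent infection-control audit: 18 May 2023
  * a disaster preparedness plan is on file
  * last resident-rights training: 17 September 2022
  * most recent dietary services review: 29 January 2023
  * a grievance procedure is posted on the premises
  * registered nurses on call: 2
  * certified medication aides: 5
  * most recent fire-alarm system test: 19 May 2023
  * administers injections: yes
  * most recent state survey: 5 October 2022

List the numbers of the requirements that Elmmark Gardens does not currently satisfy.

1, 3, 5, 6, 10

1. dietary services review 158 days ago vs limit 120 → not met
2. disaster preparedness plan present → met
3. registered nurses on call 2 < 3 → not met
4. elopement drill 421 days ago vs limit 730 → met
5. resident-rights training 292 days ago vs limit 270 → not met
6. infection-control audit 49 days ago vs limit 45 → not met
7. fire-alarm system test 48 days ago vs limit 60 → met
8. admission agreement template present → met
9. grievance procedure present → met
10. condition 'administers injections' holds; state survey 274 days ago vs limit 270 → not met
11. certified medication aides 5 ≥ 5 → met
Not met: 1, 3, 5, 6, 10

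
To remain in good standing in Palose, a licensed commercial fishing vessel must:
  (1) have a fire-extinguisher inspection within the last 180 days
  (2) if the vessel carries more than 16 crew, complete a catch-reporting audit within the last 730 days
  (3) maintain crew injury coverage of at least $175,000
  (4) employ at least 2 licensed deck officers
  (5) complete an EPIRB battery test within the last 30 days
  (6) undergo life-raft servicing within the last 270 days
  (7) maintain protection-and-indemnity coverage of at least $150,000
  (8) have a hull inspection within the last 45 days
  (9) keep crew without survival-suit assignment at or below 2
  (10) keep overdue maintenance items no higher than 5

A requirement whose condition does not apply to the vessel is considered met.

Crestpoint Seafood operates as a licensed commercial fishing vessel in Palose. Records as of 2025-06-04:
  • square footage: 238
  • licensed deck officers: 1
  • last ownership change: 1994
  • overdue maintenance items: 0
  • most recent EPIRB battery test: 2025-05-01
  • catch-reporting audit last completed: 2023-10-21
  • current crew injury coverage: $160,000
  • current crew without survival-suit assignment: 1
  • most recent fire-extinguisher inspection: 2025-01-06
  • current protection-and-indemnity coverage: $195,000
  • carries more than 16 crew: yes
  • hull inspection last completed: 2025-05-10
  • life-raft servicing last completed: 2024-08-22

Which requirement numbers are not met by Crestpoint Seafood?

3, 4, 5, 6

1. fire-extinguisher inspection 149 days ago vs limit 180 → met
2. condition 'carries more than 16 crew' holds; catch-reporting audit 592 days ago vs limit 730 → met
3. crew injury coverage $160,000 < $175,000 → not met
4. licensed deck officers 1 < 2 → not met
5. EPIRB battery test 34 days ago vs limit 30 → not met
6. life-raft servicing 286 days ago vs limit 270 → not met
7. protection-and-indemnity coverage $195,000 ≥ $150,000 → met
8. hull inspection 25 days ago vs limit 45 → met
9. crew without survival-suit assignment 1 ≤ 2 → met
10. overdue maintenance items 0 ≤ 5 → met
Not met: 3, 4, 5, 6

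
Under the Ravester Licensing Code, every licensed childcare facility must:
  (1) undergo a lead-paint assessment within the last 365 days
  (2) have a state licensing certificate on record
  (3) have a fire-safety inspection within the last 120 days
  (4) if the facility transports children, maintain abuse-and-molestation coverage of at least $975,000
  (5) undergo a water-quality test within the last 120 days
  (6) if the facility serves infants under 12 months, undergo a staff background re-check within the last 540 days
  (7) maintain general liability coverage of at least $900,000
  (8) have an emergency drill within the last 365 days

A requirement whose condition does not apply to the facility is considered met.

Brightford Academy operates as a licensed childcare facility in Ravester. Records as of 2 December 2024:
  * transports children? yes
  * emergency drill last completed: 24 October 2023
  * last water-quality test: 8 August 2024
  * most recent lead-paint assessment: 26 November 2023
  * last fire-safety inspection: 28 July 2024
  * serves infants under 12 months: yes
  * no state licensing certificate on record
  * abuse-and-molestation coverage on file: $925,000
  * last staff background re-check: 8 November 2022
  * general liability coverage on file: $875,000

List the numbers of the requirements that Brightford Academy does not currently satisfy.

1, 2, 3, 4, 6, 7, 8

1. lead-paint assessment 372 days ago vs limit 365 → not met
2. state licensing certificate absent → not met
3. fire-safety inspection 127 days ago vs limit 120 → not met
4. condition 'transports children' holds; abuse-and-molestation coverage $925,000 < $975,000 → not met
5. water-quality test 116 days ago vs limit 120 → met
6. condition 'serves infants under 12 months' holds; staff background re-check 755 days ago vs limit 540 → not met
7. general liability coverage $875,000 < $900,000 → not met
8. emergency drill 405 days ago vs limit 365 → not met
Not met: 1, 2, 3, 4, 6, 7, 8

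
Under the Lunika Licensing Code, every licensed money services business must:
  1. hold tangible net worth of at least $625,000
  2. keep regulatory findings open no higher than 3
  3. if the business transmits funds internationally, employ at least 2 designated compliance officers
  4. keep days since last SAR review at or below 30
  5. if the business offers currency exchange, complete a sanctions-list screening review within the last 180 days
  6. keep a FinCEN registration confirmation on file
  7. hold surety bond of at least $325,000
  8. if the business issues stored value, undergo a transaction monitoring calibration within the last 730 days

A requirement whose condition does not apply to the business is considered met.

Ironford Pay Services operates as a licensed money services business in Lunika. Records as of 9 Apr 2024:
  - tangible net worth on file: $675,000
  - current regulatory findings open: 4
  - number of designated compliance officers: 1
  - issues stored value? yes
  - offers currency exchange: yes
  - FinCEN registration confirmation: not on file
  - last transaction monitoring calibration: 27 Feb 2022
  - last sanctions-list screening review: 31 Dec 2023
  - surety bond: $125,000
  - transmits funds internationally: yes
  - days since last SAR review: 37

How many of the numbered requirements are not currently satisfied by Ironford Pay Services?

1. tangible net worth $675,000 ≥ $625,000 → met
2. regulatory findings open 4 > 3 → not met
3. condition 'transmits funds internationally' holds; designated compliance officers 1 < 2 → not met
4. days since last SAR review 37 > 30 → not met
5. condition 'offers currency exchange' holds; sanctions-list screening review 100 days ago vs limit 180 → met
6. FinCEN registration confirmation absent → not met
7. surety bond $125,000 < $325,000 → not met
8. condition 'issues stored value' holds; transaction monitoring calibration 772 days ago vs limit 730 → not met
Not met: 6 of 8

6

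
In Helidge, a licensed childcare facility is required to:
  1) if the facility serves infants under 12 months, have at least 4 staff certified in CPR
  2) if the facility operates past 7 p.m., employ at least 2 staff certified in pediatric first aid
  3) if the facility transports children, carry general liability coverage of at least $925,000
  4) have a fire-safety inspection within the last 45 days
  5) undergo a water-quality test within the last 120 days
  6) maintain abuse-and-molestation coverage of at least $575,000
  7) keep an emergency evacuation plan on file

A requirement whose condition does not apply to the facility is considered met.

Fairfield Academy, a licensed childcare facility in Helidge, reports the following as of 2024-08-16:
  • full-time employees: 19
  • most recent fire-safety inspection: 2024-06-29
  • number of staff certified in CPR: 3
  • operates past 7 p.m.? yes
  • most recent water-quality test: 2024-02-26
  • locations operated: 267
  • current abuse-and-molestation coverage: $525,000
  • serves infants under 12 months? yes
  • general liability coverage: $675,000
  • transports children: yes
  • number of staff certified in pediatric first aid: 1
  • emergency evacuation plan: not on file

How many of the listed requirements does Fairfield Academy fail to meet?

7

1. condition 'serves infants under 12 months' holds; staff certified in CPR 3 < 4 → not met
2. condition 'operates past 7 p.m.' holds; staff certified in pediatric first aid 1 < 2 → not met
3. condition 'transports children' holds; general liability coverage $675,000 < $925,000 → not met
4. fire-safety inspection 48 days ago vs limit 45 → not met
5. water-quality test 172 days ago vs limit 120 → not met
6. abuse-and-molestation coverage $525,000 < $575,000 → not met
7. emergency evacuation plan absent → not met
Not met: 7 of 7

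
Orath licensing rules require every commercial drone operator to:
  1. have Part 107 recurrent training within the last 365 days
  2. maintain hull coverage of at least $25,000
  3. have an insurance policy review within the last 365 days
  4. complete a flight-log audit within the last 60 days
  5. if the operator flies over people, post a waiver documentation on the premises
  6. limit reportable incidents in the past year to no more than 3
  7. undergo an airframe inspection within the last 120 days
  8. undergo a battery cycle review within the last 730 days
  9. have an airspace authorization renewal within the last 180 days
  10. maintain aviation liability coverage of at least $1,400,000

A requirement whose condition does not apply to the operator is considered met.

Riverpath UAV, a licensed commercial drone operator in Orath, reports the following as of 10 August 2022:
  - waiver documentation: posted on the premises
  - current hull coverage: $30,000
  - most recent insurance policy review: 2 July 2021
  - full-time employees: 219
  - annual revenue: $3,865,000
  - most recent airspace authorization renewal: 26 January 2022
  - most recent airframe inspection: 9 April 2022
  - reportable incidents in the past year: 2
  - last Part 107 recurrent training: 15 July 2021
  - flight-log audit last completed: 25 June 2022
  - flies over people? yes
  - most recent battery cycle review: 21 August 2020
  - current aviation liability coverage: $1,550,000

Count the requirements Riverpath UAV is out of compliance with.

1. Part 107 recurrent training 391 days ago vs limit 365 → not met
2. hull coverage $30,000 ≥ $25,000 → met
3. insurance policy review 404 days ago vs limit 365 → not met
4. flight-log audit 46 days ago vs limit 60 → met
5. condition 'flies over people' holds; waiver documentation present → met
6. reportable incidents in the past year 2 ≤ 3 → met
7. airframe inspection 123 days ago vs limit 120 → not met
8. battery cycle review 719 days ago vs limit 730 → met
9. airspace authorization renewal 196 days ago vs limit 180 → not met
10. aviation liability coverage $1,550,000 ≥ $1,400,000 → met
Not met: 4 of 10

4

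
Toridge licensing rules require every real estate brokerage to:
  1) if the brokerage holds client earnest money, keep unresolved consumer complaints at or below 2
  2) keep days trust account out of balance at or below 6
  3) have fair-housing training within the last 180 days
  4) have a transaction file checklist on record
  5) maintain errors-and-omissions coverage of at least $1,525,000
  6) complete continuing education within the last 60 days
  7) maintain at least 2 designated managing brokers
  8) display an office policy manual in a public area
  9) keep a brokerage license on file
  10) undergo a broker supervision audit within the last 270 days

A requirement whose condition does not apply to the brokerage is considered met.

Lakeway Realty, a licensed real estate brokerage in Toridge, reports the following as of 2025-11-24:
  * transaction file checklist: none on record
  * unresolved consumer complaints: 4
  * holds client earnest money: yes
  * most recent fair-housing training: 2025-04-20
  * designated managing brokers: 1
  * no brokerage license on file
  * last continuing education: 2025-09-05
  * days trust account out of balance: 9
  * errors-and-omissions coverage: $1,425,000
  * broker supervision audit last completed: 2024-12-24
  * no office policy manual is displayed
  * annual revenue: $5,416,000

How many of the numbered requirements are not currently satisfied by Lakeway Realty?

1. condition 'holds client earnest money' holds; unresolved consumer complaints 4 > 2 → not met
2. days trust account out of balance 9 > 6 → not met
3. fair-housing training 218 days ago vs limit 180 → not met
4. transaction file checklist absent → not met
5. errors-and-omissions coverage $1,425,000 < $1,525,000 → not met
6. continuing education 80 days ago vs limit 60 → not met
7. designated managing brokers 1 < 2 → not met
8. office policy manual absent → not met
9. brokerage license absent → not met
10. broker supervision audit 335 days ago vs limit 270 → not met
Not met: 10 of 10

10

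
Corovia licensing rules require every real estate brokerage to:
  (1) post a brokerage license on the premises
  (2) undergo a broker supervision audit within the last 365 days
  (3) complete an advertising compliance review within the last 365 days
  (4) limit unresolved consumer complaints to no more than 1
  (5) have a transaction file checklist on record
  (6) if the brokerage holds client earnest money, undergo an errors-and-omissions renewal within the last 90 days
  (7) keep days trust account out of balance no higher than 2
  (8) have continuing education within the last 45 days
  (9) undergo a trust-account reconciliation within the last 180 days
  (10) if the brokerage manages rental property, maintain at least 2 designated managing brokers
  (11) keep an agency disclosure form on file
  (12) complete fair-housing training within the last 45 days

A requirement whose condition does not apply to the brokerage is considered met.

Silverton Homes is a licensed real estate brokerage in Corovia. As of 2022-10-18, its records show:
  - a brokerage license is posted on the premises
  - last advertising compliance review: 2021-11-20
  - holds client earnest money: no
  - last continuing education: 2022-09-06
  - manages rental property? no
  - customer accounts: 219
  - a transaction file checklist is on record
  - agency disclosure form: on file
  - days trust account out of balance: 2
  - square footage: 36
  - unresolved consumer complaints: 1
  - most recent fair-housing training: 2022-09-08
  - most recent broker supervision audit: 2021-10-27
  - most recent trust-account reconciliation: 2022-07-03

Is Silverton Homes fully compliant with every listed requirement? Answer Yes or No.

Yes

1. brokerage license present → met
2. broker supervision audit 356 days ago vs limit 365 → met
3. advertising compliance review 332 days ago vs limit 365 → met
4. unresolved consumer complaints 1 ≤ 1 → met
5. transaction file checklist present → met
6. condition 'holds client earnest money' does not hold → requirement n/a → met
7. days trust account out of balance 2 ≤ 2 → met
8. continuing education 42 days ago vs limit 45 → met
9. trust-account reconciliation 107 days ago vs limit 180 → met
10. condition 'manages rental property' does not hold → requirement n/a → met
11. agency disclosure form present → met
12. fair-housing training 40 days ago vs limit 45 → met
All met.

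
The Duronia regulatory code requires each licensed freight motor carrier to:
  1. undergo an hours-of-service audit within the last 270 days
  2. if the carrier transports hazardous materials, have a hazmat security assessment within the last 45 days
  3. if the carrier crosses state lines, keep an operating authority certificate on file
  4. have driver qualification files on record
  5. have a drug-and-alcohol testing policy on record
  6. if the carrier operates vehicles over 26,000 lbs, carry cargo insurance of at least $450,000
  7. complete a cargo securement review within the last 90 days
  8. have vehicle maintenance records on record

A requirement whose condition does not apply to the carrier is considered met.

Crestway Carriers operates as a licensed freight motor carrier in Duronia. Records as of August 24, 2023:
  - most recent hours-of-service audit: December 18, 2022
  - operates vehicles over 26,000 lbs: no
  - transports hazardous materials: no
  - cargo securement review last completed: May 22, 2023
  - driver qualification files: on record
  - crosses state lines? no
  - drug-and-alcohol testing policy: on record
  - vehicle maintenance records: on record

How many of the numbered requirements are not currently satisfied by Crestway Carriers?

1

1. hours-of-service audit 249 days ago vs limit 270 → met
2. condition 'transports hazardous materials' does not hold → requirement n/a → met
3. condition 'crosses state lines' does not hold → requirement n/a → met
4. driver qualification files present → met
5. drug-and-alcohol testing policy present → met
6. condition 'operates vehicles over 26,000 lbs' does not hold → requirement n/a → met
7. cargo securement review 94 days ago vs limit 90 → not met
8. vehicle maintenance records present → met
Not met: 1 of 8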